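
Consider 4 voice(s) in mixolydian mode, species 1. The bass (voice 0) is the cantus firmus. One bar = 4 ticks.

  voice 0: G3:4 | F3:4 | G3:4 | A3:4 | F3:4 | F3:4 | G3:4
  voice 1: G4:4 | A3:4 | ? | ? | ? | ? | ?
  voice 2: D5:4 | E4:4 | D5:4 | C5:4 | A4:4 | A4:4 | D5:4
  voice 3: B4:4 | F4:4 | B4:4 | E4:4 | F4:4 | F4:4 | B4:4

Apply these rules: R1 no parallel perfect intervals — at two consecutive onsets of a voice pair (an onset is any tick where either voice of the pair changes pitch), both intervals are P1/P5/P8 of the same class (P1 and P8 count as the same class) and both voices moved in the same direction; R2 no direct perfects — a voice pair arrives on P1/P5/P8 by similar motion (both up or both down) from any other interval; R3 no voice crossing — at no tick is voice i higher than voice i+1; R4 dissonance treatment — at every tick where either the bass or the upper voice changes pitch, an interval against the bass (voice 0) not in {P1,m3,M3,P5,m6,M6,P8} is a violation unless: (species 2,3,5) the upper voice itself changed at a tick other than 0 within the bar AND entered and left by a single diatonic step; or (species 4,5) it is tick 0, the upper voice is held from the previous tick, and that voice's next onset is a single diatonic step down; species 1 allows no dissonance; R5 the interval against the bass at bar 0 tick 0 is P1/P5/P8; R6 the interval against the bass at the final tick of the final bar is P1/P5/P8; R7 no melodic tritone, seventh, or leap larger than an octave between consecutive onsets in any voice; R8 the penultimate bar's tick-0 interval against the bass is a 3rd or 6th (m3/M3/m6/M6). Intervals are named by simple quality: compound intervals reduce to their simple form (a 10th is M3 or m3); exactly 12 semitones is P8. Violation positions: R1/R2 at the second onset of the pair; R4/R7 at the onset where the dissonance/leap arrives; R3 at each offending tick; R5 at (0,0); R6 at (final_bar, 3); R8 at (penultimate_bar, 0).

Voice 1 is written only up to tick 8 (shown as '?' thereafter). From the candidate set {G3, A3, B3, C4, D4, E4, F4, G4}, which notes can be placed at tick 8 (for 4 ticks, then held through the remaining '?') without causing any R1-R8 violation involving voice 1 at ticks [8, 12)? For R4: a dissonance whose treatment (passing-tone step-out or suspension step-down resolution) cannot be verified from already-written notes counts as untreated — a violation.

G3: legal
A3: violates R4
B3: violates R2
C4: violates R4
D4: violates R2
E4: violates R2
F4: violates R4
G4: violates R1,R2,R7

{G3}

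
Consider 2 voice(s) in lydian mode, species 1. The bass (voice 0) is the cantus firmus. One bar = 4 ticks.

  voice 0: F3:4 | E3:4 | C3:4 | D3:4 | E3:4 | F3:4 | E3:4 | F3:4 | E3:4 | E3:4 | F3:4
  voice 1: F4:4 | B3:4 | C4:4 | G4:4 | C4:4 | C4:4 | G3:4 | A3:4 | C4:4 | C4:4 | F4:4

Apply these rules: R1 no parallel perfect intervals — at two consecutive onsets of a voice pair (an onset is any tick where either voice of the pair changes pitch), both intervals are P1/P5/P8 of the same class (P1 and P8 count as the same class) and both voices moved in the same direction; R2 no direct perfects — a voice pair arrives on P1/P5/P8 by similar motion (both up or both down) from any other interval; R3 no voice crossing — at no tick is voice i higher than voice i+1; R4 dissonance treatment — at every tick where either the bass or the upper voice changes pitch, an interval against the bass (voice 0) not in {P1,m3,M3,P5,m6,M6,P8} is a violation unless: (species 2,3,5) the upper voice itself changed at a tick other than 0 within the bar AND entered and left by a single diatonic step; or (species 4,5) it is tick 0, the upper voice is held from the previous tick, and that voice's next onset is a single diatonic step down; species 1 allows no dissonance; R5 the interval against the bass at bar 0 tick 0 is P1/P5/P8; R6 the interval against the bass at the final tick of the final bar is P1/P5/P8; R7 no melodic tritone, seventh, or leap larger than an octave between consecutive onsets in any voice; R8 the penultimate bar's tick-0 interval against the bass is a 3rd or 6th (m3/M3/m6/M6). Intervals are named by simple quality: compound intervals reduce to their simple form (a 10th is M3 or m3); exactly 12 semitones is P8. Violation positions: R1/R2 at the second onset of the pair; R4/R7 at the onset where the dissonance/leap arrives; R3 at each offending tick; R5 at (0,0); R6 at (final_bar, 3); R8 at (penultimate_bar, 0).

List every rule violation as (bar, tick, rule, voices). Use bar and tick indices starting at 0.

(1, 0, R2, (0, 1))
(1, 0, R7, (1,))
(3, 0, R4, (0, 1))
(10, 0, R2, (0, 1))

bar 0: v0=F3 v1=F4 downbeat P8
bar 1: v0=E3 v1=B3 downbeat P5
bar 2: v0=C3 v1=C4 downbeat P8
bar 3: v0=D3 v1=G4 downbeat P4
bar 4: v0=E3 v1=C4 downbeat m6
bar 5: v0=F3 v1=C4 downbeat P5
bar 6: v0=E3 v1=G3 downbeat m3
bar 7: v0=F3 v1=A3 downbeat M3
bar 8: v0=E3 v1=C4 downbeat m6
bar 9: v0=E3 v1=C4 downbeat m6
bar 10: v0=F3 v1=F4 downbeat P8
  -> R2 @ bar 1 tick 0 v(0, 1): F3/F4 P8 -> E3/B3 P5 similar
  -> R7 @ bar 1 tick 0 v(1,): F4->B3 leap 6st
  -> R4 @ bar 3 tick 0 v(0, 1): D3/G4 P4 untreated
  -> R2 @ bar 10 tick 0 v(0, 1): E3/C4 m6 -> F3/F4 P8 similar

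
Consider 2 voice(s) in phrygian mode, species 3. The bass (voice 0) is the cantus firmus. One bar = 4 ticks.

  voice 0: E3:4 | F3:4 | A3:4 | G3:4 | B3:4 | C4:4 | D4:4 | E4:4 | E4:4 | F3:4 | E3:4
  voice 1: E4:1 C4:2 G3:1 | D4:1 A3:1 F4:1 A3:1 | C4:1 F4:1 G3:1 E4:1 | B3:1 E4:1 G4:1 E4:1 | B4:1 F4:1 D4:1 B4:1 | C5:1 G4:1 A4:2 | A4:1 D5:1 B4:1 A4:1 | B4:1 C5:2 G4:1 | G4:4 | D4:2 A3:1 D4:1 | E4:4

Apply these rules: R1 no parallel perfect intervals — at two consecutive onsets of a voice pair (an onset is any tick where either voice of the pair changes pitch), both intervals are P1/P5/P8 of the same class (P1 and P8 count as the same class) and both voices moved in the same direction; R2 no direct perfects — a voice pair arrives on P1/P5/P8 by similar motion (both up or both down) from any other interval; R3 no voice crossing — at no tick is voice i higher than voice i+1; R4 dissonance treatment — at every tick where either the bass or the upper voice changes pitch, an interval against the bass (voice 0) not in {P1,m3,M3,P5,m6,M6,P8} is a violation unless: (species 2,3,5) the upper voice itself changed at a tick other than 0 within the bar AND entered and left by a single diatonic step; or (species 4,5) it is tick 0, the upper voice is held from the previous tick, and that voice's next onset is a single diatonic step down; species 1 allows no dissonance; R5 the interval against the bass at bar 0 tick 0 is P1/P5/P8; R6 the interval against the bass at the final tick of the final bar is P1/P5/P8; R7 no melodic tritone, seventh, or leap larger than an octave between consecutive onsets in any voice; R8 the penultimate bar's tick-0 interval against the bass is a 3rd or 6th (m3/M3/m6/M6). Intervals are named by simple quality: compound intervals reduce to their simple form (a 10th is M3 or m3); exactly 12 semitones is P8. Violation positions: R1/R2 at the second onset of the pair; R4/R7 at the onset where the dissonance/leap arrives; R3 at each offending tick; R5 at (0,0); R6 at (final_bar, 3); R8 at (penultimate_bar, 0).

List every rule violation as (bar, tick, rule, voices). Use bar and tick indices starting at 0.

bar 0: v0=E3 v1=E4 downbeat P8
bar 1: v0=F3 v1=D4 downbeat M6
bar 2: v0=A3 v1=C4 downbeat m3
bar 3: v0=G3 v1=B3 downbeat M3
bar 4: v0=B3 v1=B4 downbeat P8
bar 5: v0=C4 v1=C5 downbeat P8
bar 6: v0=D4 v1=A4 downbeat P5
bar 7: v0=E4 v1=B4 downbeat P5
bar 8: v0=E4 v1=G4 downbeat m3
bar 9: v0=F3 v1=D4 downbeat M6
bar 10: v0=E3 v1=E4 downbeat P8
  -> R3 @ bar 2 tick 2 v(0, 1): A3 above G3
  -> R4 @ bar 2 tick 2 v(0, 1): A3/G3 M2 untreated
  -> R7 @ bar 2 tick 2 v(1,): F4->G3 leap 10st
  -> R2 @ bar 4 tick 0 v(0, 1): G3/E4 M6 -> B3/B4 P8 similar
  -> R4 @ bar 4 tick 1 v(0, 1): B3/F4 TT untreated
  -> R7 @ bar 4 tick 1 v(1,): B4->F4 leap 6st
  -> R1 @ bar 5 tick 0 v(0, 1): B3/B4 P8 -> C4/C5 P8 similar
  -> R1 @ bar 7 tick 0 v(0, 1): D4/A4 P5 -> E4/B4 P5 similar
  -> R7 @ bar 9 tick 0 v(0,): E4->F3 leap 11st

(2, 2, R3, (0, 1))
(2, 2, R4, (0, 1))
(2, 2, R7, (1,))
(4, 0, R2, (0, 1))
(4, 1, R4, (0, 1))
(4, 1, R7, (1,))
(5, 0, R1, (0, 1))
(7, 0, R1, (0, 1))
(9, 0, R7, (0,))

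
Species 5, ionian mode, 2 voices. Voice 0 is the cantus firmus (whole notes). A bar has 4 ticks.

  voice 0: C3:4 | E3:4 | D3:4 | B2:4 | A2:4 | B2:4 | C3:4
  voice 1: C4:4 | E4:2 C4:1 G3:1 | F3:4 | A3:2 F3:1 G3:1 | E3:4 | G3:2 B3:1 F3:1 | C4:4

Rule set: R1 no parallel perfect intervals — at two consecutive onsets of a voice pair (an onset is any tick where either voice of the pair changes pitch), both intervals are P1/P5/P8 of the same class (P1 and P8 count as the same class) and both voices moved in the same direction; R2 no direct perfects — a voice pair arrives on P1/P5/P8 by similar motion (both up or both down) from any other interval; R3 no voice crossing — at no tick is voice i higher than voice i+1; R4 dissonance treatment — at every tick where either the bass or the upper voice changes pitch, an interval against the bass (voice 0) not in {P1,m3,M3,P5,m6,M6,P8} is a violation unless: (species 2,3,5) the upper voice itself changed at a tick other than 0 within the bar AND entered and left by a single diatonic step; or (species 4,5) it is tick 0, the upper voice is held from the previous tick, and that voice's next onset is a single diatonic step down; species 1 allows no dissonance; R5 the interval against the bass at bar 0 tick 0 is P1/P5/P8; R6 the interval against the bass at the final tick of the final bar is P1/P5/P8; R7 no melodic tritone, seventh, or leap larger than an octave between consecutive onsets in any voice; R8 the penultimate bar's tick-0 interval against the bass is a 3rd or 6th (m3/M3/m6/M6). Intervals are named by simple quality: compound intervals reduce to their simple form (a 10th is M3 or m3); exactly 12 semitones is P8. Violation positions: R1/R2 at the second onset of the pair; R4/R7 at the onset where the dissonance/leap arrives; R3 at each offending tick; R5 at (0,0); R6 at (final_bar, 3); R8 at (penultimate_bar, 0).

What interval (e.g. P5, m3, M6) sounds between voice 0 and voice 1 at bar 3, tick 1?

m7

voice 0=B2 voice 1=A3 -> m7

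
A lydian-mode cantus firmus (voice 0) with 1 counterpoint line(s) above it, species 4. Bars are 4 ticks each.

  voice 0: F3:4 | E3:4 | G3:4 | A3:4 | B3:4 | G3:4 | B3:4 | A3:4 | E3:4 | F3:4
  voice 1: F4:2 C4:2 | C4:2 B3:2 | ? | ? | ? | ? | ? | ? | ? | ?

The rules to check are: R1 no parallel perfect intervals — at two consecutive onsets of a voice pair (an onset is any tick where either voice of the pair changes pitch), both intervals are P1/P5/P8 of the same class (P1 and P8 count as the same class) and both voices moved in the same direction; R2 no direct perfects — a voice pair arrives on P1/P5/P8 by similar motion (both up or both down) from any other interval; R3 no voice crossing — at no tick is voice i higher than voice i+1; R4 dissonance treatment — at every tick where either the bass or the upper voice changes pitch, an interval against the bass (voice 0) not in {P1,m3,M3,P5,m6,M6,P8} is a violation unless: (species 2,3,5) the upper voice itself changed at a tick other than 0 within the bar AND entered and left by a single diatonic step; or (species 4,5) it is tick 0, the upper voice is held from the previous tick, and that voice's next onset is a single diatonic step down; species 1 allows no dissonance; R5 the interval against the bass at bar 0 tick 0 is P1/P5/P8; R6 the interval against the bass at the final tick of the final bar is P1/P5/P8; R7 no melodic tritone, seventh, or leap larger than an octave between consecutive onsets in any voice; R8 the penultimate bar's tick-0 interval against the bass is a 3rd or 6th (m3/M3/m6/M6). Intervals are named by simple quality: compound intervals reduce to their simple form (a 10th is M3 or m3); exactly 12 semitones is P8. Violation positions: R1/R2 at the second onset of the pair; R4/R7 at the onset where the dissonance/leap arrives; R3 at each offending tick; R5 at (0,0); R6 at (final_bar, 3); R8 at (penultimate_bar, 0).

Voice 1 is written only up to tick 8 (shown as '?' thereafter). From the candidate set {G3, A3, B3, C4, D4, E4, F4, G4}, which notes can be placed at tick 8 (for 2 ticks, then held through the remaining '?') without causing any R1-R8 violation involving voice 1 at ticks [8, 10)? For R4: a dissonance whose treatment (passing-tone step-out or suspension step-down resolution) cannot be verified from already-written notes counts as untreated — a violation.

{B3, E4, G3}

G3: legal
A3: violates R4
B3: legal
C4: violates R4
D4: violates R1
E4: legal
F4: violates R4,R7
G4: violates R2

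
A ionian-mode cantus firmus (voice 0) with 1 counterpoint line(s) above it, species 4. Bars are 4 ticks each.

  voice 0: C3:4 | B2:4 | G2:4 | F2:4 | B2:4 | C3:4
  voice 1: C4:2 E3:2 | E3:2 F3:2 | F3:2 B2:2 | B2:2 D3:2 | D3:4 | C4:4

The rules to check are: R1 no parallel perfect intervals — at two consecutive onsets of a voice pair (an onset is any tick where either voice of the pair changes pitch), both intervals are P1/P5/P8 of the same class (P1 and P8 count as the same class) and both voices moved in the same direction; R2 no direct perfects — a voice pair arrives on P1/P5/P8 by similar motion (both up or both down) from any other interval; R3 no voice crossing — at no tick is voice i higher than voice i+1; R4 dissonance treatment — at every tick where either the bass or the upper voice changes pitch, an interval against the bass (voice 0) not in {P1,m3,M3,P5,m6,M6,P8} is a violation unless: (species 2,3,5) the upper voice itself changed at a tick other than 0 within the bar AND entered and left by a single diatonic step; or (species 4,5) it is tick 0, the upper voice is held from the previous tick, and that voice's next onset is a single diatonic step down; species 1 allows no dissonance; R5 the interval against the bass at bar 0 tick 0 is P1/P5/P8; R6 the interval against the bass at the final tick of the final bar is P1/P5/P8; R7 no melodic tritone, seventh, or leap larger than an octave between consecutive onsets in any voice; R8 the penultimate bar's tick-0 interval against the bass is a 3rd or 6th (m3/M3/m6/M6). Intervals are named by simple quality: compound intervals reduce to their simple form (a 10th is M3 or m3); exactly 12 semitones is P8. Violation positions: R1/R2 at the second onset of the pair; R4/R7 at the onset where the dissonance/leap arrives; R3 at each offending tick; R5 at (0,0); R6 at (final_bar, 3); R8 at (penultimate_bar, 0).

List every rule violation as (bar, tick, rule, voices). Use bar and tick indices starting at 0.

(1, 0, R4, (0, 1))
(1, 2, R4, (0, 1))
(2, 0, R4, (0, 1))
(2, 2, R7, (1,))
(3, 0, R4, (0, 1))
(4, 0, R7, (0,))
(5, 0, R2, (0, 1))
(5, 0, R7, (1,))

bar 0: v0=C3 v1=C4 downbeat P8
bar 1: v0=B2 v1=E3 downbeat P4
bar 2: v0=G2 v1=F3 downbeat m7
bar 3: v0=F2 v1=B2 downbeat TT
bar 4: v0=B2 v1=D3 downbeat m3
bar 5: v0=C3 v1=C4 downbeat P8
  -> R4 @ bar 1 tick 0 v(0, 1): B2/E3 P4 untreated
  -> R4 @ bar 1 tick 2 v(0, 1): B2/F3 TT untreated
  -> R4 @ bar 2 tick 0 v(0, 1): G2/F3 m7 untreated
  -> R7 @ bar 2 tick 2 v(1,): F3->B2 leap 6st
  -> R4 @ bar 3 tick 0 v(0, 1): F2/B2 TT untreated
  -> R7 @ bar 4 tick 0 v(0,): F2->B2 leap 6st
  -> R2 @ bar 5 tick 0 v(0, 1): B2/D3 m3 -> C3/C4 P8 similar
  -> R7 @ bar 5 tick 0 v(1,): D3->C4 leap 10st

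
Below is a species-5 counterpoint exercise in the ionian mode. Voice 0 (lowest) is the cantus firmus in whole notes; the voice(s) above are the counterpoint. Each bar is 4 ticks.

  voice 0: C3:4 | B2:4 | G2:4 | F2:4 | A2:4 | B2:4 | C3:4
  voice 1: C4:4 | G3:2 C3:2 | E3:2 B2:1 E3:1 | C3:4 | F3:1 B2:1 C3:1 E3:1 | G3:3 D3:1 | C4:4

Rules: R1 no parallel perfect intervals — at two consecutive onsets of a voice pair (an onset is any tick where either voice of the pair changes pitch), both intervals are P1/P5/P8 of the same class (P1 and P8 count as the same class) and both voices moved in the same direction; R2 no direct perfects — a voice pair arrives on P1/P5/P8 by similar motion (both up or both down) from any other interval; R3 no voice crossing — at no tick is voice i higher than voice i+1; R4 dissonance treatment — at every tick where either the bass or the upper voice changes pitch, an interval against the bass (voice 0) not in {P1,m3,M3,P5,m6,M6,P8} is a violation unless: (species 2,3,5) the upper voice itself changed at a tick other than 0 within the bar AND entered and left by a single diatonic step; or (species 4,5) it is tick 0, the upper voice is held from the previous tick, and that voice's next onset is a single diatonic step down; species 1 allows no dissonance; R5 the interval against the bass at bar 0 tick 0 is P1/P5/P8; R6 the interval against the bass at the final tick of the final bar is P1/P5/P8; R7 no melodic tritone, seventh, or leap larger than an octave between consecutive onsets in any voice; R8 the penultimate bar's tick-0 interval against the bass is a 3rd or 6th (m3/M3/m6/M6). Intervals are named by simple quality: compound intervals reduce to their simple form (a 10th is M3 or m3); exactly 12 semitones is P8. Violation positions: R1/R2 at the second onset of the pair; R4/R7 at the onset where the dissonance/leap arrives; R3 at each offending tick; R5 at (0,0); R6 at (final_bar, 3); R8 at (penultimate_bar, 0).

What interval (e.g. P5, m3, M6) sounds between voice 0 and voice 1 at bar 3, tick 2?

voice 0=F2 voice 1=C3 -> P5

P5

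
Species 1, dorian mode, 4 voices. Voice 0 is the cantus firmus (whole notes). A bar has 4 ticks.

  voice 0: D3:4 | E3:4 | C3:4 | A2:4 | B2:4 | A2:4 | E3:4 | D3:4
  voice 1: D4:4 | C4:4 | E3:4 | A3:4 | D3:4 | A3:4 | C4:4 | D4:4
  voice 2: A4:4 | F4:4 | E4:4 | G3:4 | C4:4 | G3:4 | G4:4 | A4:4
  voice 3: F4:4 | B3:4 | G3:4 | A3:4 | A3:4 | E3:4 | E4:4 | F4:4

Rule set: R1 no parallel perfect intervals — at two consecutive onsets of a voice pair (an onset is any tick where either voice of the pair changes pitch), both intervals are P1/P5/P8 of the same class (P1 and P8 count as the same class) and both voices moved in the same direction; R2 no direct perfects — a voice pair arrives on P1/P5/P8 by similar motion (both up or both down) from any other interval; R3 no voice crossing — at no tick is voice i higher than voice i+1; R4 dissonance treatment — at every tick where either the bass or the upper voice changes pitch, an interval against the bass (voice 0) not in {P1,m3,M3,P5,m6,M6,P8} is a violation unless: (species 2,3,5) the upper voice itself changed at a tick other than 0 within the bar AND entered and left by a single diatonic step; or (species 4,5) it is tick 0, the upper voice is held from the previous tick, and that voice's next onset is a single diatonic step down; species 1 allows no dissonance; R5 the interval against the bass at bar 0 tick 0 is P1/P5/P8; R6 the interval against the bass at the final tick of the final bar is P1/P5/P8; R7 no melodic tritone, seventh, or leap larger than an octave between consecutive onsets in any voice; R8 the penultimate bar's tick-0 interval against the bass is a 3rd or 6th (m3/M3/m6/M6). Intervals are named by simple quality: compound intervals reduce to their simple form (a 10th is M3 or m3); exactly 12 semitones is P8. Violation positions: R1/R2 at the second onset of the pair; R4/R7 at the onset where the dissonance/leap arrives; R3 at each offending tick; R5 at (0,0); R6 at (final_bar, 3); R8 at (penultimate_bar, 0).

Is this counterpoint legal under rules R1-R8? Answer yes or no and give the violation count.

bar 0: v0=D3 v1=D4 v2=A4 v3=F4 (m3)
bar 1: v0=E3 v1=C4 v2=F4 v3=B3 (P5)
bar 2: v0=C3 v1=E3 v2=E4 v3=G3 (P5)
bar 3: v0=A2 v1=A3 v2=G3 v3=A3 (P8)
bar 4: v0=B2 v1=D3 v2=C4 v3=A3 (m7)
bar 5: v0=A2 v1=A3 v2=G3 v3=E3 (P5)
bar 6: v0=E3 v1=C4 v2=G4 v3=E4 (P8)
bar 7: v0=D3 v1=D4 v2=A4 v3=F4 (m3)
  R3 @ bar0.0: A4 above F4
  R5 @ bar0.0: opens on m3
  R3 @ bar0.1: A4 above F4
  R3 @ bar0.2: A4 above F4
  R3 @ bar0.3: A4 above F4
  R3 @ bar1.0: F4 above B3
  R4 @ bar1.0: E3/F4 m2 untreated
  R7 @ bar1.0: F4->B3 leap 6st
  R3 @ bar1.1: F4 above B3
  R3 @ bar1.2: F4 above B3
  R3 @ bar1.3: F4 above B3
  R1 @ bar2.0: E3/B3 P5 -> C3/G3 P5 similar
  R2 @ bar2.0: C4/F4 P4 -> E3/E4 P8 similar
  R3 @ bar2.0: E4 above G3
  R3 @ bar2.1: E4 above G3
  R3 @ bar2.2: E4 above G3
  R3 @ bar2.3: E4 above G3
  R2 @ bar3.0: E3/G3 m3 -> A3/A3 P1 similar
  R3 @ bar3.0: A3 above G3
  R4 @ bar3.0: A2/G3 m7 untreated
  R3 @ bar3.1: A3 above G3
  R3 @ bar3.2: A3 above G3
  R3 @ bar3.3: A3 above G3
  R3 @ bar4.0: C4 above A3
  R4 @ bar4.0: B2/C4 m2 untreated
  R4 @ bar4.0: B2/A3 m7 untreated
  R3 @ bar4.1: C4 above A3
  R3 @ bar4.2: C4 above A3
  R3 @ bar4.3: C4 above A3
  R2 @ bar5.0: B2/A3 m7 -> A2/E3 P5 similar
  R3 @ bar5.0: A3 above G3
  R3 @ bar5.0: G3 above E3
  R4 @ bar5.0: A2/G3 m7 untreated
  R3 @ bar5.1: A3 above G3
  R3 @ bar5.1: G3 above E3
  R3 @ bar5.2: A3 above G3
  R3 @ bar5.2: G3 above E3
  R3 @ bar5.3: A3 above G3
  R3 @ bar5.3: G3 above E3
  R2 @ bar6.0: A2/E3 P5 -> E3/E4 P8 similar
  R2 @ bar6.0: A3/G3 M2 -> C4/G4 P5 similar
  R3 @ bar6.0: G4 above E4
  R8 @ bar6.0: penult P8 not 3rd/6th
  R3 @ bar6.1: G4 above E4
  R3 @ bar6.2: G4 above E4
  R3 @ bar6.3: G4 above E4
  R1 @ bar7.0: C4/G4 P5 -> D4/A4 P5 similar
  R3 @ bar7.0: A4 above F4
  R3 @ bar7.1: A4 above F4
  R3 @ bar7.2: A4 above F4
  R3 @ bar7.3: A4 above F4
  R6 @ bar7.3: closes on m3

No (52 violations)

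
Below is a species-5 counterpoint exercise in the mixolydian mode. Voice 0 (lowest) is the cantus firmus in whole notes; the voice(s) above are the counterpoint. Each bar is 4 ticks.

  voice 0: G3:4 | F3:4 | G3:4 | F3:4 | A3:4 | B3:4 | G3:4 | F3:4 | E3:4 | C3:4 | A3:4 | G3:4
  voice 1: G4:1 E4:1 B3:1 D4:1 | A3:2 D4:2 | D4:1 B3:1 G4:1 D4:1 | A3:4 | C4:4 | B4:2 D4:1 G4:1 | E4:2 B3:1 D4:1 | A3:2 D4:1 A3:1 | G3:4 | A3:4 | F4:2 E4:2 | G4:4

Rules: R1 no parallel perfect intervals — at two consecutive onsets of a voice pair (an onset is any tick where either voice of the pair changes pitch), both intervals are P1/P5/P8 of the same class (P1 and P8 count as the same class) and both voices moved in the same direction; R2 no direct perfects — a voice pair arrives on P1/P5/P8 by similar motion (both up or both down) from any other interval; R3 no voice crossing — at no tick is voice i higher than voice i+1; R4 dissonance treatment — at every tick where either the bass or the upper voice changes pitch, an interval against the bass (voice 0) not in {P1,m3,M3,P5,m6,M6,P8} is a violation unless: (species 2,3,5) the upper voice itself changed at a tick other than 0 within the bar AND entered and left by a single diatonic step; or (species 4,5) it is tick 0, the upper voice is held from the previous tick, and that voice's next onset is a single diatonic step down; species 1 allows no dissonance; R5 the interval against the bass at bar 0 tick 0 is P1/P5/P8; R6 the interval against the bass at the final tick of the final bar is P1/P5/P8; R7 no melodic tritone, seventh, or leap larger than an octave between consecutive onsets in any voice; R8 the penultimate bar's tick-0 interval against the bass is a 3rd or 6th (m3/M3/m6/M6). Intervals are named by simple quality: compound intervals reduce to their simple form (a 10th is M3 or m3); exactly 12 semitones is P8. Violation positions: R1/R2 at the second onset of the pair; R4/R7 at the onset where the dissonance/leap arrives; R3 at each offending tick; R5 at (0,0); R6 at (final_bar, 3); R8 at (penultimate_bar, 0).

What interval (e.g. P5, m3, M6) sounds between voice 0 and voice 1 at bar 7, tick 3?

voice 0=F3 voice 1=A3 -> M3

M3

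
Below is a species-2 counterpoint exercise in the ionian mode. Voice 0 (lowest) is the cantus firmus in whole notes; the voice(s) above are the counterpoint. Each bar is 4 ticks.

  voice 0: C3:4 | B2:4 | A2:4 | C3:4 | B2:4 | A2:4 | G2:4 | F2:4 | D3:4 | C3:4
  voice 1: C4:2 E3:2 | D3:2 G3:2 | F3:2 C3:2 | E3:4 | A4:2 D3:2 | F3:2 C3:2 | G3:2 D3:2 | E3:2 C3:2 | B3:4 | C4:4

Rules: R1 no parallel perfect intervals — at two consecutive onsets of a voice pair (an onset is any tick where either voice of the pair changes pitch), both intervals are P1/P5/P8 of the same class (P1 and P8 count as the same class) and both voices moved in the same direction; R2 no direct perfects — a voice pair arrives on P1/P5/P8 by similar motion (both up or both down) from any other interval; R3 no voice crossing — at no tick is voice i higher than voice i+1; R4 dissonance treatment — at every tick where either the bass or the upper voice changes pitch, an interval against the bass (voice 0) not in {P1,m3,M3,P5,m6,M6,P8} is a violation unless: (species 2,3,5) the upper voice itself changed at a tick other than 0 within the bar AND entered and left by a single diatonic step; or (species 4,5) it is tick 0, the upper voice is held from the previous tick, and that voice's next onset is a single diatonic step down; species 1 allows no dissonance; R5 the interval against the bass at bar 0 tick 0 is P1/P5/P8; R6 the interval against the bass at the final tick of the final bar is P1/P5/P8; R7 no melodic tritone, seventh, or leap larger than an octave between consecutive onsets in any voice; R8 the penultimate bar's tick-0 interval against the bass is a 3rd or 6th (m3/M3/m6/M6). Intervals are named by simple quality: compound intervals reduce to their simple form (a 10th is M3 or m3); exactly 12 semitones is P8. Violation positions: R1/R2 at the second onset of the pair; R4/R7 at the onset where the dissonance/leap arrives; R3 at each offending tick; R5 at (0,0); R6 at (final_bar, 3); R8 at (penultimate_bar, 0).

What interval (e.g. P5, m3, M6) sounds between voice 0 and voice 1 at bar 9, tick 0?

P8

voice 0=C3 voice 1=C4 -> P8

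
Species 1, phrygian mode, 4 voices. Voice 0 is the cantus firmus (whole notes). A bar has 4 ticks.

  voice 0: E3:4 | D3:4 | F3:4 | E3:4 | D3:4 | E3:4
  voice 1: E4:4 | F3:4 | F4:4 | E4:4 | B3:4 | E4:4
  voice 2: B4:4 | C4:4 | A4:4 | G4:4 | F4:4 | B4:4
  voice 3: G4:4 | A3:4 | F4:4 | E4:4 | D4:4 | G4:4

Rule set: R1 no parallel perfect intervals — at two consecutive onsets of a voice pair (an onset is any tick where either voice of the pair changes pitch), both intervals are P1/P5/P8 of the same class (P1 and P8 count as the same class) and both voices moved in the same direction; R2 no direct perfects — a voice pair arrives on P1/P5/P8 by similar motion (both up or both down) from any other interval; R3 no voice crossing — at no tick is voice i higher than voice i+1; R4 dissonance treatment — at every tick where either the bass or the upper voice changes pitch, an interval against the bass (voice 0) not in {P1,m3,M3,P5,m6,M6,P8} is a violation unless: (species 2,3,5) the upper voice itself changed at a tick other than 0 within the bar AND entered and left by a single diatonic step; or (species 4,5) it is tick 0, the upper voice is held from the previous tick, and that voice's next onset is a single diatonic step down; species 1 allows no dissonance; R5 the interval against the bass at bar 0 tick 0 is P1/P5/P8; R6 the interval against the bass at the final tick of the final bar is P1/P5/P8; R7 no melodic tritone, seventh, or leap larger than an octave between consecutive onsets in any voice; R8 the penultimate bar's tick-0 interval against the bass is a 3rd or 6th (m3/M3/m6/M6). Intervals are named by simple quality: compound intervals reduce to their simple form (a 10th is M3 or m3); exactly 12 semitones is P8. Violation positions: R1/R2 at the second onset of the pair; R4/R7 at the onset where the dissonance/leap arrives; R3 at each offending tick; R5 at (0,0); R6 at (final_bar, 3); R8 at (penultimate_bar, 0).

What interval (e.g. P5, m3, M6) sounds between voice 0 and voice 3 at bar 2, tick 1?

P8

voice 0=F3 voice 3=F4 -> P8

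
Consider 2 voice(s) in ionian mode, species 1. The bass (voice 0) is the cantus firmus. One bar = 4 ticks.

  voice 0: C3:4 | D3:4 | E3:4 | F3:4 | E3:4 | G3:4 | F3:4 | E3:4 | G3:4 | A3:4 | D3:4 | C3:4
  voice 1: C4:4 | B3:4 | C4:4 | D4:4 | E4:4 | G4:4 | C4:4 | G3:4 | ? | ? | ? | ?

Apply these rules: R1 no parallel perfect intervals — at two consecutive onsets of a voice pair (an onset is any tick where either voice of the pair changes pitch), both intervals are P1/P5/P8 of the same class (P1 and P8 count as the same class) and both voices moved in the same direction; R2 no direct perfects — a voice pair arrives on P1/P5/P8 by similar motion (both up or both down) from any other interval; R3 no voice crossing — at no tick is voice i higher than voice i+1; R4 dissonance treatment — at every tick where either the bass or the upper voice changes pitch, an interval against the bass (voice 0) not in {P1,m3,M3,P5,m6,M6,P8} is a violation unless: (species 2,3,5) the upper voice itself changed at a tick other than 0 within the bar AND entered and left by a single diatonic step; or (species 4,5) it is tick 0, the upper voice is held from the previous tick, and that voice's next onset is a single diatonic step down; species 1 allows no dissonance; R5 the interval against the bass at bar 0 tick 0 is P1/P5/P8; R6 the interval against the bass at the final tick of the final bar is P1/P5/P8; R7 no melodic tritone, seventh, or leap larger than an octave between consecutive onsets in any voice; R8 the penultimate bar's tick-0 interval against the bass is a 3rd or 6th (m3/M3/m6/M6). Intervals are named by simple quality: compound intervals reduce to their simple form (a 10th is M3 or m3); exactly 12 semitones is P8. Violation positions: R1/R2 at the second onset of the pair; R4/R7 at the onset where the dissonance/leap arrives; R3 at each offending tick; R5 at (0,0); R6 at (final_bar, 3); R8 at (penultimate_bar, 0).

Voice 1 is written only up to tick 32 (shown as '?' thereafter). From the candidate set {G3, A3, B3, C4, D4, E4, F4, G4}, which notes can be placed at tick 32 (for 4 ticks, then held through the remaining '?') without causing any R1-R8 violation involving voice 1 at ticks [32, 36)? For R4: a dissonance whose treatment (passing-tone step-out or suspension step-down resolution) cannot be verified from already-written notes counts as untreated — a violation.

G3: legal
A3: violates R4
B3: legal
C4: violates R4
D4: violates R2
E4: legal
F4: violates R4,R7
G4: violates R2

{B3, E4, G3}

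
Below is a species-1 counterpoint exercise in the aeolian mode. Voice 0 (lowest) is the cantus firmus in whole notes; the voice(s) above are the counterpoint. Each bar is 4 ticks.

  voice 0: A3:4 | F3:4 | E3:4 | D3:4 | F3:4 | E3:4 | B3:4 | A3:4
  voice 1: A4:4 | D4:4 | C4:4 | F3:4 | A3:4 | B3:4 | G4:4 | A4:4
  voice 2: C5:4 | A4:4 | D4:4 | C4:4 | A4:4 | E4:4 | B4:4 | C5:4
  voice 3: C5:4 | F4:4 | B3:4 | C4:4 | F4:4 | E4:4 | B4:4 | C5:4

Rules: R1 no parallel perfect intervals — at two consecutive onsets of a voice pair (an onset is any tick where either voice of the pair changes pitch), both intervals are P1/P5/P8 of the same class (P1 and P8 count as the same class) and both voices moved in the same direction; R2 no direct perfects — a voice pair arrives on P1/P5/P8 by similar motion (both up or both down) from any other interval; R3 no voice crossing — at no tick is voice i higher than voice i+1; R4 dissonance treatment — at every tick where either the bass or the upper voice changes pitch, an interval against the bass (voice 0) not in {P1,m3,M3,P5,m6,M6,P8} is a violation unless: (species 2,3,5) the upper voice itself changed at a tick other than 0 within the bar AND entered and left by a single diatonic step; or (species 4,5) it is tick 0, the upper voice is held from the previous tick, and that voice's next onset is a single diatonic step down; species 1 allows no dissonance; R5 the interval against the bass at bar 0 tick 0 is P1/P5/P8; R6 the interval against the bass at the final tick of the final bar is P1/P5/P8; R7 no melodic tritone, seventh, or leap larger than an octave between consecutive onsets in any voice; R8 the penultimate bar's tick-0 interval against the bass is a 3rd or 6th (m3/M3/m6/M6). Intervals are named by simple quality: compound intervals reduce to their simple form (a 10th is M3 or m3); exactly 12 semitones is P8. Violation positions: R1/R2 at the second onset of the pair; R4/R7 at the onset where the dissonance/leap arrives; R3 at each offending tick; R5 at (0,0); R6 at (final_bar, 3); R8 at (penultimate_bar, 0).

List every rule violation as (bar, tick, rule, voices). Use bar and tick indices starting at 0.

(0, 0, R5, (0, 2))
(0, 0, R5, (0, 3))
(1, 0, R2, (0, 3))
(1, 0, R2, (1, 2))
(1, 0, R3, (2, 3))
(1, 1, R3, (2, 3))
(1, 2, R3, (2, 3))
(1, 3, R3, (2, 3))
(2, 0, R2, (0, 3))
(2, 0, R3, (2, 3))
(2, 0, R4, (0, 2))
(2, 0, R7, (3,))
(2, 1, R3, (2, 3))
(2, 2, R3, (2, 3))
(2, 3, R3, (2, 3))
(3, 0, R2, (1, 2))
(3, 0, R4, (0, 2))
(3, 0, R4, (0, 3))
(4, 0, R2, (0, 3))
(4, 0, R2, (1, 2))
(4, 0, R3, (2, 3))
(4, 1, R3, (2, 3))
(4, 2, R3, (2, 3))
(4, 3, R3, (2, 3))
(5, 0, R1, (0, 3))
(5, 0, R2, (0, 2))
(5, 0, R2, (2, 3))
(6, 0, R1, (0, 2))
(6, 0, R1, (0, 3))
(6, 0, R1, (2, 3))
(6, 0, R8, (0, 2))
(6, 0, R8, (0, 3))
(7, 0, R1, (2, 3))
(7, 3, R6, (0, 2))
(7, 3, R6, (0, 3))

bar 0: v0=A3 v1=A4 v2=C5 v3=C5 downbeat m3
bar 1: v0=F3 v1=D4 v2=A4 v3=F4 downbeat P8
bar 2: v0=E3 v1=C4 v2=D4 v3=B3 downbeat P5
bar 3: v0=D3 v1=F3 v2=C4 v3=C4 downbeat m7
bar 4: v0=F3 v1=A3 v2=A4 v3=F4 downbeat P8
bar 5: v0=E3 v1=B3 v2=E4 v3=E4 downbeat P8
bar 6: v0=B3 v1=G4 v2=B4 v3=B4 downbeat P8
bar 7: v0=A3 v1=A4 v2=C5 v3=C5 downbeat m3
  -> R5 @ bar 0 tick 0 v(0, 2): opens on m3
  -> R5 @ bar 0 tick 0 v(0, 3): opens on m3
  -> R2 @ bar 1 tick 0 v(0, 3): A3/C5 m3 -> F3/F4 P8 similar
  -> R2 @ bar 1 tick 0 v(1, 2): A4/C5 m3 -> D4/A4 P5 similar
  -> R3 @ bar 1 tick 0 v(2, 3): A4 above F4
  -> R3 @ bar 1 tick 1 v(2, 3): A4 above F4
  -> R3 @ bar 1 tick 2 v(2, 3): A4 above F4
  -> R3 @ bar 1 tick 3 v(2, 3): A4 above F4
  -> R2 @ bar 2 tick 0 v(0, 3): F3/F4 P8 -> E3/B3 P5 similar
  -> R3 @ bar 2 tick 0 v(2, 3): D4 above B3
  -> R4 @ bar 2 tick 0 v(0, 2): E3/D4 m7 untreated
  -> R7 @ bar 2 tick 0 v(3,): F4->B3 leap 6st
  -> R3 @ bar 2 tick 1 v(2, 3): D4 above B3
  -> R3 @ bar 2 tick 2 v(2, 3): D4 above B3
  -> R3 @ bar 2 tick 3 v(2, 3): D4 above B3
  -> R2 @ bar 3 tick 0 v(1, 2): C4/D4 M2 -> F3/C4 P5 similar
  -> R4 @ bar 3 tick 0 v(0, 2): D3/C4 m7 untreated
  -> R4 @ bar 3 tick 0 v(0, 3): D3/C4 m7 untreated
  -> R2 @ bar 4 tick 0 v(0, 3): D3/C4 m7 -> F3/F4 P8 similar
  -> R2 @ bar 4 tick 0 v(1, 2): F3/C4 P5 -> A3/A4 P8 similar
  -> R3 @ bar 4 tick 0 v(2, 3): A4 above F4
  -> R3 @ bar 4 tick 1 v(2, 3): A4 above F4
  -> R3 @ bar 4 tick 2 v(2, 3): A4 above F4
  -> R3 @ bar 4 tick 3 v(2, 3): A4 above F4
  -> R1 @ bar 5 tick 0 v(0, 3): F3/F4 P8 -> E3/E4 P8 similar
  -> R2 @ bar 5 tick 0 v(0, 2): F3/A4 M3 -> E3/E4 P8 similar
  -> R2 @ bar 5 tick 0 v(2, 3): A4/F4 M3 -> E4/E4 P1 similar
  -> R1 @ bar 6 tick 0 v(0, 2): E3/E4 P8 -> B3/B4 P8 similar
  -> R1 @ bar 6 tick 0 v(0, 3): E3/E4 P8 -> B3/B4 P8 similar
  -> R1 @ bar 6 tick 0 v(2, 3): E4/E4 P1 -> B4/B4 P1 similar
  -> R8 @ bar 6 tick 0 v(0, 2): penult P8 not 3rd/6th
  -> R8 @ bar 6 tick 0 v(0, 3): penult P8 not 3rd/6th
  -> R1 @ bar 7 tick 0 v(2, 3): B4/B4 P1 -> C5/C5 P1 similar
  -> R6 @ bar 7 tick 3 v(0, 2): closes on m3
  -> R6 @ bar 7 tick 3 v(0, 3): closes on m3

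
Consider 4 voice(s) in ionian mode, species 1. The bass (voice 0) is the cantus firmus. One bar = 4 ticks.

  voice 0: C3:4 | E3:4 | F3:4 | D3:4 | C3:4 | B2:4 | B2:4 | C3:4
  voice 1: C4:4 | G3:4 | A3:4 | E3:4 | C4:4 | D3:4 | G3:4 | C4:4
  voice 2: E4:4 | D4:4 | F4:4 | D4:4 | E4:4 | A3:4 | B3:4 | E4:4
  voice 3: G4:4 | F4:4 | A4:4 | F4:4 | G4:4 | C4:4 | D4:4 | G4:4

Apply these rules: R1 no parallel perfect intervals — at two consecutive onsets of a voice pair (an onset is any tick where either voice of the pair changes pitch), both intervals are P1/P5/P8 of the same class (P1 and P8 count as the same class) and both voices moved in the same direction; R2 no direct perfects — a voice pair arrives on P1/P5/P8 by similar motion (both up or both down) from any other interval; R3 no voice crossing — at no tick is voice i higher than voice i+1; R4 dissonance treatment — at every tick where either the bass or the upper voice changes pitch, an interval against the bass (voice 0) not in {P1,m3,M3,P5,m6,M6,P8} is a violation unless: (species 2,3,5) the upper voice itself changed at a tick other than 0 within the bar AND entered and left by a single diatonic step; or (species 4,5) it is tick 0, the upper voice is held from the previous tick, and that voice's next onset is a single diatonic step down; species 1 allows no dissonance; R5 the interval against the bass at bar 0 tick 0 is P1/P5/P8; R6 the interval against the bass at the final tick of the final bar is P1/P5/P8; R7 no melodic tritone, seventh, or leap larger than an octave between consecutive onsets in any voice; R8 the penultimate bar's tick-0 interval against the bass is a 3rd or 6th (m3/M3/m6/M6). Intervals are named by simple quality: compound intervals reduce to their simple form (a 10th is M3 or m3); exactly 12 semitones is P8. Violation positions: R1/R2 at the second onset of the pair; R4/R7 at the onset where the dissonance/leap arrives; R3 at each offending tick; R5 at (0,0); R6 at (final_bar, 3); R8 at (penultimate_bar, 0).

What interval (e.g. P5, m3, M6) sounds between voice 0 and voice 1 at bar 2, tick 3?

M3

voice 0=F3 voice 1=A3 -> M3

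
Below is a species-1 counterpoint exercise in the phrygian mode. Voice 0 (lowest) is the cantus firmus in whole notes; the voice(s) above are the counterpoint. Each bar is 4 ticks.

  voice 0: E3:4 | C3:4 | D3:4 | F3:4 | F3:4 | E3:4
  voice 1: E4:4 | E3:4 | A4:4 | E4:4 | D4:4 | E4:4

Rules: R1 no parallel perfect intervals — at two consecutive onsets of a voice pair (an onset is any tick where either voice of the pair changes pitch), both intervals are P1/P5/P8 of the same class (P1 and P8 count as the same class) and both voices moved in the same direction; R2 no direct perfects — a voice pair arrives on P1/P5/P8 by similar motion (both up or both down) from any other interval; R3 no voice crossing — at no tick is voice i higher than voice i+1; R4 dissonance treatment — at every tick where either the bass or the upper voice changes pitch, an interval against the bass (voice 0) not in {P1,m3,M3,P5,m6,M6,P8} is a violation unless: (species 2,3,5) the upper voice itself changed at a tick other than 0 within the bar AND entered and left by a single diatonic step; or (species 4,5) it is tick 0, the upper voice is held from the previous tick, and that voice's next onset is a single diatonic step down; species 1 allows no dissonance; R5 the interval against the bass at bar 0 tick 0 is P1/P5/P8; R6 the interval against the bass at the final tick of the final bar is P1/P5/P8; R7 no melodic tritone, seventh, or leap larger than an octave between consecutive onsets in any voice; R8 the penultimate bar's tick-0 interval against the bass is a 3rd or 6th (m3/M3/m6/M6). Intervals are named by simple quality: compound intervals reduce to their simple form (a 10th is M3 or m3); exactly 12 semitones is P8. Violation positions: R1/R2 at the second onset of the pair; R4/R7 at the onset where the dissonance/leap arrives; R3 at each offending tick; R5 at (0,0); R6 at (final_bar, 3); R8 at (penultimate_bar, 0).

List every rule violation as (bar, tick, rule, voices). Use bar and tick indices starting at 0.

bar 0: v0=E3 v1=E4 downbeat P8
bar 1: v0=C3 v1=E3 downbeat M3
bar 2: v0=D3 v1=A4 downbeat P5
bar 3: v0=F3 v1=E4 downbeat M7
bar 4: v0=F3 v1=D4 downbeat M6
bar 5: v0=E3 v1=E4 downbeat P8
  -> R2 @ bar 2 tick 0 v(0, 1): C3/E3 M3 -> D3/A4 P5 similar
  -> R7 @ bar 2 tick 0 v(1,): E3->A4 leap 17st
  -> R4 @ bar 3 tick 0 v(0, 1): F3/E4 M7 untreated

(2, 0, R2, (0, 1))
(2, 0, R7, (1,))
(3, 0, R4, (0, 1))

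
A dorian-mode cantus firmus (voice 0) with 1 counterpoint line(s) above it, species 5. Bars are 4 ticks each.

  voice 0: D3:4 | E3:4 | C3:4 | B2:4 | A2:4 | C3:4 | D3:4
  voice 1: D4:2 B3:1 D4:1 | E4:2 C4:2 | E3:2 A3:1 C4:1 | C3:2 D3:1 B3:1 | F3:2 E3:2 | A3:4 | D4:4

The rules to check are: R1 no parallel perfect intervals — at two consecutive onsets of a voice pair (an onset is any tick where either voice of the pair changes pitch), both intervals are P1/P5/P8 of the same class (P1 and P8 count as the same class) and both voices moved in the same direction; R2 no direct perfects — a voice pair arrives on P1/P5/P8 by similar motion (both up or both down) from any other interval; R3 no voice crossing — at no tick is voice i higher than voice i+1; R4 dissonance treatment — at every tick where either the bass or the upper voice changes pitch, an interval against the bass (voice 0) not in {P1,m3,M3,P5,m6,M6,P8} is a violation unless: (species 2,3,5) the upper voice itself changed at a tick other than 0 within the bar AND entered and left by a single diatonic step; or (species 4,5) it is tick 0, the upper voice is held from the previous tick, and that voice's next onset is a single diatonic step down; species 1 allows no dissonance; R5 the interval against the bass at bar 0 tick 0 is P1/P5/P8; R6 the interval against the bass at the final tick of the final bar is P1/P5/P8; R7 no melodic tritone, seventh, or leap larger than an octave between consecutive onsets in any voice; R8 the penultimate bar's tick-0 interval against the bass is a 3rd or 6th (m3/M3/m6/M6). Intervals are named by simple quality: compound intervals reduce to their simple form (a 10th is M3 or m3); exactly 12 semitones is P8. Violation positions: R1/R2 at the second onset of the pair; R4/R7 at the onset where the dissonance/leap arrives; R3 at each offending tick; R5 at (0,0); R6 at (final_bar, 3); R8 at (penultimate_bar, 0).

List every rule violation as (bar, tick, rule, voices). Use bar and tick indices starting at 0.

(1, 0, R1, (0, 1))
(3, 0, R4, (0, 1))
(4, 0, R7, (1,))
(6, 0, R2, (0, 1))

bar 0: v0=D3 v1=D4 downbeat P8
bar 1: v0=E3 v1=E4 downbeat P8
bar 2: v0=C3 v1=E3 downbeat M3
bar 3: v0=B2 v1=C3 downbeat m2
bar 4: v0=A2 v1=F3 downbeat m6
bar 5: v0=C3 v1=A3 downbeat M6
bar 6: v0=D3 v1=D4 downbeat P8
  -> R1 @ bar 1 tick 0 v(0, 1): D3/D4 P8 -> E3/E4 P8 similar
  -> R4 @ bar 3 tick 0 v(0, 1): B2/C3 m2 untreated
  -> R7 @ bar 4 tick 0 v(1,): B3->F3 leap 6st
  -> R2 @ bar 6 tick 0 v(0, 1): C3/A3 M6 -> D3/D4 P8 similar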